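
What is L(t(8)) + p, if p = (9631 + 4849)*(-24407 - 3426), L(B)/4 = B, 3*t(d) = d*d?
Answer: -1209065264/3 ≈ -4.0302e+8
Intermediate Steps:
t(d) = d**2/3 (t(d) = (d*d)/3 = d**2/3)
L(B) = 4*B
p = -403021840 (p = 14480*(-27833) = -403021840)
L(t(8)) + p = 4*((1/3)*8**2) - 403021840 = 4*((1/3)*64) - 403021840 = 4*(64/3) - 403021840 = 256/3 - 403021840 = -1209065264/3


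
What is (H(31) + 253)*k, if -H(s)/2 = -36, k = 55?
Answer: 17875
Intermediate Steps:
H(s) = 72 (H(s) = -2*(-36) = 72)
(H(31) + 253)*k = (72 + 253)*55 = 325*55 = 17875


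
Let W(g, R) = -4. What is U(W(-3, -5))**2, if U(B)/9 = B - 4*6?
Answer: 63504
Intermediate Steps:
U(B) = -216 + 9*B (U(B) = 9*(B - 4*6) = 9*(B - 24) = 9*(-24 + B) = -216 + 9*B)
U(W(-3, -5))**2 = (-216 + 9*(-4))**2 = (-216 - 36)**2 = (-252)**2 = 63504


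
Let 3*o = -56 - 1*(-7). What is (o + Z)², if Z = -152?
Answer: 255025/9 ≈ 28336.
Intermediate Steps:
o = -49/3 (o = (-56 - 1*(-7))/3 = (-56 + 7)/3 = (⅓)*(-49) = -49/3 ≈ -16.333)
(o + Z)² = (-49/3 - 152)² = (-505/3)² = 255025/9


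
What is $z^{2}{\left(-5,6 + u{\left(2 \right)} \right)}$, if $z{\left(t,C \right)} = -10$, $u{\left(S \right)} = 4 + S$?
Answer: $100$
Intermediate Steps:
$z^{2}{\left(-5,6 + u{\left(2 \right)} \right)} = \left(-10\right)^{2} = 100$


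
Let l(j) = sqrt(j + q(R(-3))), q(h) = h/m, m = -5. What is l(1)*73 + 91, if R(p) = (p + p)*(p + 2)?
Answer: 91 + 73*I*sqrt(5)/5 ≈ 91.0 + 32.647*I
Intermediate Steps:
R(p) = 2*p*(2 + p) (R(p) = (2*p)*(2 + p) = 2*p*(2 + p))
q(h) = -h/5 (q(h) = h/(-5) = h*(-1/5) = -h/5)
l(j) = sqrt(-6/5 + j) (l(j) = sqrt(j - 2*(-3)*(2 - 3)/5) = sqrt(j - 2*(-3)*(-1)/5) = sqrt(j - 1/5*6) = sqrt(j - 6/5) = sqrt(-6/5 + j))
l(1)*73 + 91 = (sqrt(-30 + 25*1)/5)*73 + 91 = (sqrt(-30 + 25)/5)*73 + 91 = (sqrt(-5)/5)*73 + 91 = ((I*sqrt(5))/5)*73 + 91 = (I*sqrt(5)/5)*73 + 91 = 73*I*sqrt(5)/5 + 91 = 91 + 73*I*sqrt(5)/5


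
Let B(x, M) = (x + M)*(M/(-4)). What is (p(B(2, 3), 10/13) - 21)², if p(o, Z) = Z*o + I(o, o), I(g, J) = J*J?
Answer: 4173849/43264 ≈ 96.474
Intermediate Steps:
I(g, J) = J²
B(x, M) = -M*(M + x)/4 (B(x, M) = (M + x)*(M*(-¼)) = (M + x)*(-M/4) = -M*(M + x)/4)
p(o, Z) = o² + Z*o (p(o, Z) = Z*o + o² = o² + Z*o)
(p(B(2, 3), 10/13) - 21)² = ((-¼*3*(3 + 2))*(10/13 - ¼*3*(3 + 2)) - 21)² = ((-¼*3*5)*(10*(1/13) - ¼*3*5) - 21)² = (-15*(10/13 - 15/4)/4 - 21)² = (-15/4*(-155/52) - 21)² = (2325/208 - 21)² = (-2043/208)² = 4173849/43264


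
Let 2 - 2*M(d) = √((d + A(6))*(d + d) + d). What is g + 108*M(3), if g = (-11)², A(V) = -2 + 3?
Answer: 229 - 162*√3 ≈ -51.592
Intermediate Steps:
A(V) = 1
g = 121
M(d) = 1 - √(d + 2*d*(1 + d))/2 (M(d) = 1 - √((d + 1)*(d + d) + d)/2 = 1 - √((1 + d)*(2*d) + d)/2 = 1 - √(2*d*(1 + d) + d)/2 = 1 - √(d + 2*d*(1 + d))/2)
g + 108*M(3) = 121 + 108*(1 - √3*√(3 + 2*3)/2) = 121 + 108*(1 - √3*√(3 + 6)/2) = 121 + 108*(1 - 3*√3/2) = 121 + (108 - 162*√3) = 229 - 162*√3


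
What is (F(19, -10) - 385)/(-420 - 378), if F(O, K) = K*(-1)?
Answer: 125/266 ≈ 0.46992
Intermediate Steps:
F(O, K) = -K
(F(19, -10) - 385)/(-420 - 378) = (-1*(-10) - 385)/(-420 - 378) = (10 - 385)/(-798) = -375*(-1/798) = 125/266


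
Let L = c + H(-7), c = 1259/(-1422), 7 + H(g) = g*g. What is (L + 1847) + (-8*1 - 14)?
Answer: 2653615/1422 ≈ 1866.1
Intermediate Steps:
H(g) = -7 + g² (H(g) = -7 + g*g = -7 + g²)
c = -1259/1422 (c = 1259*(-1/1422) = -1259/1422 ≈ -0.88537)
L = 58465/1422 (L = -1259/1422 + (-7 + (-7)²) = -1259/1422 + (-7 + 49) = -1259/1422 + 42 = 58465/1422 ≈ 41.115)
(L + 1847) + (-8*1 - 14) = (58465/1422 + 1847) + (-8*1 - 14) = 2684899/1422 + (-8 - 14) = 2684899/1422 - 22 = 2653615/1422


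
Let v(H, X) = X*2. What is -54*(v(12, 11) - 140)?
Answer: 6372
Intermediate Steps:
v(H, X) = 2*X
-54*(v(12, 11) - 140) = -54*(2*11 - 140) = -54*(22 - 140) = -54*(-118) = 6372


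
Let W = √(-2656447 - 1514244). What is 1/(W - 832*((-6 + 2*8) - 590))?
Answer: 482560/232868324291 - I*√4170691/232868324291 ≈ 2.0722e-6 - 8.7699e-9*I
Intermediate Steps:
W = I*√4170691 (W = √(-4170691) = I*√4170691 ≈ 2042.2*I)
1/(W - 832*((-6 + 2*8) - 590)) = 1/(I*√4170691 - 832*((-6 + 2*8) - 590)) = 1/(I*√4170691 - 832*((-6 + 16) - 590)) = 1/(I*√4170691 - 832*(10 - 590)) = 1/(I*√4170691 - 832*(-580)) = 1/(I*√4170691 + 482560) = 1/(482560 + I*√4170691)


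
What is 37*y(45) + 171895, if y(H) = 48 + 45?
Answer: 175336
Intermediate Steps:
y(H) = 93
37*y(45) + 171895 = 37*93 + 171895 = 3441 + 171895 = 175336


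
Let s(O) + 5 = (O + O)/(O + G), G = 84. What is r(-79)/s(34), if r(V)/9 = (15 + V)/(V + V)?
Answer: -1888/2291 ≈ -0.82409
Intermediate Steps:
s(O) = -5 + 2*O/(84 + O) (s(O) = -5 + (O + O)/(O + 84) = -5 + (2*O)/(84 + O) = -5 + 2*O/(84 + O))
r(V) = 9*(15 + V)/(2*V) (r(V) = 9*((15 + V)/(V + V)) = 9*((15 + V)/((2*V))) = 9*((15 + V)*(1/(2*V))) = 9*((15 + V)/(2*V)) = 9*(15 + V)/(2*V))
r(-79)/s(34) = ((9/2)*(15 - 79)/(-79))/((3*(-140 - 1*34)/(84 + 34))) = ((9/2)*(-1/79)*(-64))/((3*(-140 - 34)/118)) = 288/(79*((3*(1/118)*(-174)))) = 288/(79*(-261/59)) = (288/79)*(-59/261) = -1888/2291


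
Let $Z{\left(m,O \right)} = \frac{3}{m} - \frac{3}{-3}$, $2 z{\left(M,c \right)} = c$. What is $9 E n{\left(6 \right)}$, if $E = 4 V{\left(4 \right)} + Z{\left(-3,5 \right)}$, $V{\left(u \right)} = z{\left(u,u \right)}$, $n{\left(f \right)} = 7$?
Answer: $504$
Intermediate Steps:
$z{\left(M,c \right)} = \frac{c}{2}$
$V{\left(u \right)} = \frac{u}{2}$
$Z{\left(m,O \right)} = 1 + \frac{3}{m}$ ($Z{\left(m,O \right)} = \frac{3}{m} - -1 = \frac{3}{m} + 1 = 1 + \frac{3}{m}$)
$E = 8$ ($E = 4 \cdot \frac{1}{2} \cdot 4 + \frac{3 - 3}{-3} = 4 \cdot 2 - 0 = 8 + 0 = 8$)
$9 E n{\left(6 \right)} = 9 \cdot 8 \cdot 7 = 72 \cdot 7 = 504$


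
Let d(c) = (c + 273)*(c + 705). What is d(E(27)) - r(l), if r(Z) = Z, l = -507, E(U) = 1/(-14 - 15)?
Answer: 162261091/841 ≈ 1.9294e+5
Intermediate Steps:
E(U) = -1/29 (E(U) = 1/(-29) = -1/29)
d(c) = (273 + c)*(705 + c)
d(E(27)) - r(l) = (192465 + (-1/29)² + 978*(-1/29)) - 1*(-507) = (192465 + 1/841 - 978/29) + 507 = 161834704/841 + 507 = 162261091/841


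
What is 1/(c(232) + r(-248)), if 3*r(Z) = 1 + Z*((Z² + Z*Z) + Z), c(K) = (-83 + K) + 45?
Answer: -3/30443897 ≈ -9.8542e-8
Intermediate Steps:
c(K) = -38 + K
r(Z) = ⅓ + Z*(Z + 2*Z²)/3 (r(Z) = (1 + Z*((Z² + Z*Z) + Z))/3 = (1 + Z*((Z² + Z²) + Z))/3 = (1 + Z*(2*Z² + Z))/3 = (1 + Z*(Z + 2*Z²))/3 = ⅓ + Z*(Z + 2*Z²)/3)
1/(c(232) + r(-248)) = 1/((-38 + 232) + (⅓ + (⅓)*(-248)² + (⅔)*(-248)³)) = 1/(194 + (⅓ + (⅓)*61504 + (⅔)*(-15252992))) = 1/(194 + (⅓ + 61504/3 - 30505984/3)) = 1/(194 - 30444479/3) = 1/(-30443897/3) = -3/30443897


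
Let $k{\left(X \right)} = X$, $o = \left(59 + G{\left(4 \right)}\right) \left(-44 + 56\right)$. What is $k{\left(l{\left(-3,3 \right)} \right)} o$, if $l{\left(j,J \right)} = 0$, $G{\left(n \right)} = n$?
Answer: $0$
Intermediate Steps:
$o = 756$ ($o = \left(59 + 4\right) \left(-44 + 56\right) = 63 \cdot 12 = 756$)
$k{\left(l{\left(-3,3 \right)} \right)} o = 0 \cdot 756 = 0$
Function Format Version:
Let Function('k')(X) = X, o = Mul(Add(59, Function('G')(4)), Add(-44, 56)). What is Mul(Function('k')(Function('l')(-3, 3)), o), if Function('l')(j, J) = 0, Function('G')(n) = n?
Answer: 0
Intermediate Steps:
o = 756 (o = Mul(Add(59, 4), Add(-44, 56)) = Mul(63, 12) = 756)
Mul(Function('k')(Function('l')(-3, 3)), o) = Mul(0, 756) = 0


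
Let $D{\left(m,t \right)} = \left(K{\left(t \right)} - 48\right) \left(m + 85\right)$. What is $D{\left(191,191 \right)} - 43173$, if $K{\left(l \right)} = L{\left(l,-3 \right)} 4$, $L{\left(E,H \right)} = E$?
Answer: $154443$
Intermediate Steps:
$K{\left(l \right)} = 4 l$ ($K{\left(l \right)} = l 4 = 4 l$)
$D{\left(m,t \right)} = \left(-48 + 4 t\right) \left(85 + m\right)$ ($D{\left(m,t \right)} = \left(4 t - 48\right) \left(m + 85\right) = \left(-48 + 4 t\right) \left(85 + m\right)$)
$D{\left(191,191 \right)} - 43173 = \left(-4080 - 9168 + 340 \cdot 191 + 4 \cdot 191 \cdot 191\right) - 43173 = \left(-4080 - 9168 + 64940 + 145924\right) - 43173 = 197616 - 43173 = 154443$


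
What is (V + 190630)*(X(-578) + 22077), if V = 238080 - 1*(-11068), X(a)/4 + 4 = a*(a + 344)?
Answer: 247625358682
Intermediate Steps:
X(a) = -16 + 4*a*(344 + a) (X(a) = -16 + 4*(a*(a + 344)) = -16 + 4*(a*(344 + a)) = -16 + 4*a*(344 + a))
V = 249148 (V = 238080 + 11068 = 249148)
(V + 190630)*(X(-578) + 22077) = (249148 + 190630)*((-16 + 4*(-578)**2 + 1376*(-578)) + 22077) = 439778*((-16 + 4*334084 - 795328) + 22077) = 439778*((-16 + 1336336 - 795328) + 22077) = 439778*(540992 + 22077) = 439778*563069 = 247625358682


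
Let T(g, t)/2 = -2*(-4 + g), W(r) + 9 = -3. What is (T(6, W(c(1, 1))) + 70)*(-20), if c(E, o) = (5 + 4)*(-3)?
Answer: -1240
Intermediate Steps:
c(E, o) = -27 (c(E, o) = 9*(-3) = -27)
W(r) = -12 (W(r) = -9 - 3 = -12)
T(g, t) = 16 - 4*g (T(g, t) = 2*(-2*(-4 + g)) = 2*(8 - 2*g) = 16 - 4*g)
(T(6, W(c(1, 1))) + 70)*(-20) = ((16 - 4*6) + 70)*(-20) = ((16 - 24) + 70)*(-20) = (-8 + 70)*(-20) = 62*(-20) = -1240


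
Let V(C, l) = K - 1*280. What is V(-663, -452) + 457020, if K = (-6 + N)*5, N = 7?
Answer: 456745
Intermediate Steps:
K = 5 (K = (-6 + 7)*5 = 1*5 = 5)
V(C, l) = -275 (V(C, l) = 5 - 1*280 = 5 - 280 = -275)
V(-663, -452) + 457020 = -275 + 457020 = 456745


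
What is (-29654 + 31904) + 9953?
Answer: 12203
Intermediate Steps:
(-29654 + 31904) + 9953 = 2250 + 9953 = 12203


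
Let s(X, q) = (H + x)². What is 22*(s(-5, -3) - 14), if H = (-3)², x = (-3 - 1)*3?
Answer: -110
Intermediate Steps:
x = -12 (x = -4*3 = -12)
H = 9
s(X, q) = 9 (s(X, q) = (9 - 12)² = (-3)² = 9)
22*(s(-5, -3) - 14) = 22*(9 - 14) = 22*(-5) = -110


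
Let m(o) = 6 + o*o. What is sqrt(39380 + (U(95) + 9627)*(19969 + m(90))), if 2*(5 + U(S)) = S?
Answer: 7*sqrt(22164130)/2 ≈ 16478.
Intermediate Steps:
m(o) = 6 + o**2
U(S) = -5 + S/2
sqrt(39380 + (U(95) + 9627)*(19969 + m(90))) = sqrt(39380 + ((-5 + (1/2)*95) + 9627)*(19969 + (6 + 90**2))) = sqrt(39380 + ((-5 + 95/2) + 9627)*(19969 + (6 + 8100))) = sqrt(39380 + (85/2 + 9627)*(19969 + 8106)) = sqrt(39380 + (19339/2)*28075) = sqrt(39380 + 542942425/2) = sqrt(543021185/2) = 7*sqrt(22164130)/2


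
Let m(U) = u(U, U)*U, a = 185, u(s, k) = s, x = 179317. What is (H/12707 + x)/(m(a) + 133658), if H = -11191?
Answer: 2278569928/2133289281 ≈ 1.0681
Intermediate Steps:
m(U) = U² (m(U) = U*U = U²)
(H/12707 + x)/(m(a) + 133658) = (-11191/12707 + 179317)/(185² + 133658) = (-11191*1/12707 + 179317)/(34225 + 133658) = (-11191/12707 + 179317)/167883 = (2278569928/12707)*(1/167883) = 2278569928/2133289281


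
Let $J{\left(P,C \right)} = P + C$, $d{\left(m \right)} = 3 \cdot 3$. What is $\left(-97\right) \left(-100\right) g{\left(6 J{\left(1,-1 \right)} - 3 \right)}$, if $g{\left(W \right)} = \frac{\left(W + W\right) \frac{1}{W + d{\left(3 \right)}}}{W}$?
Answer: $\frac{9700}{3} \approx 3233.3$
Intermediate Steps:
$d{\left(m \right)} = 9$
$J{\left(P,C \right)} = C + P$
$g{\left(W \right)} = \frac{2}{9 + W}$ ($g{\left(W \right)} = \frac{\left(W + W\right) \frac{1}{W + 9}}{W} = \frac{2 W \frac{1}{9 + W}}{W} = \frac{2}{9 + W}$)
$\left(-97\right) \left(-100\right) g{\left(6 J{\left(1,-1 \right)} - 3 \right)} = \left(-97\right) \left(-100\right) \frac{2}{9 - \left(3 - 6 \left(-1 + 1\right)\right)} = 9700 \frac{2}{9 + \left(6 \cdot 0 - 3\right)} = 9700 \frac{2}{9 + \left(0 - 3\right)} = 9700 \frac{2}{9 - 3} = 9700 \cdot \frac{2}{6} = 9700 \cdot 2 \cdot \frac{1}{6} = 9700 \cdot \frac{1}{3} = \frac{9700}{3}$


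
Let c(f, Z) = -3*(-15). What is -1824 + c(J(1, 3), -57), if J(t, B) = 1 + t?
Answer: -1779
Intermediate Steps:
c(f, Z) = 45
-1824 + c(J(1, 3), -57) = -1824 + 45 = -1779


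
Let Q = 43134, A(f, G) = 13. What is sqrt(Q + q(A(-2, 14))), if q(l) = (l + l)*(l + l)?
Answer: sqrt(43810) ≈ 209.31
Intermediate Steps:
q(l) = 4*l**2 (q(l) = (2*l)*(2*l) = 4*l**2)
sqrt(Q + q(A(-2, 14))) = sqrt(43134 + 4*13**2) = sqrt(43134 + 4*169) = sqrt(43134 + 676) = sqrt(43810)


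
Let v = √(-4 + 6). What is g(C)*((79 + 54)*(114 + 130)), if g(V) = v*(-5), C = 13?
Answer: -162260*√2 ≈ -2.2947e+5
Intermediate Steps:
v = √2 ≈ 1.4142
g(V) = -5*√2 (g(V) = √2*(-5) = -5*√2)
g(C)*((79 + 54)*(114 + 130)) = (-5*√2)*((79 + 54)*(114 + 130)) = (-5*√2)*(133*244) = -5*√2*32452 = -162260*√2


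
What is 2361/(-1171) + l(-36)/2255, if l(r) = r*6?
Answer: -5576991/2640605 ≈ -2.1120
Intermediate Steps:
l(r) = 6*r
2361/(-1171) + l(-36)/2255 = 2361/(-1171) + (6*(-36))/2255 = 2361*(-1/1171) - 216*1/2255 = -2361/1171 - 216/2255 = -5576991/2640605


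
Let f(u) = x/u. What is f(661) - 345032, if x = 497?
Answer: -228065655/661 ≈ -3.4503e+5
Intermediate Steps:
f(u) = 497/u
f(661) - 345032 = 497/661 - 345032 = -228065655/661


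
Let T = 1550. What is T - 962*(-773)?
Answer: 745176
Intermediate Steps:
T - 962*(-773) = 1550 - 962*(-773) = 1550 + 743626 = 745176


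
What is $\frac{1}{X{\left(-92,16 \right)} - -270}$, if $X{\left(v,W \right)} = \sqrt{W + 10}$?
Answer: $\frac{135}{36437} - \frac{\sqrt{26}}{72874} \approx 0.0036351$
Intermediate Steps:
$X{\left(v,W \right)} = \sqrt{10 + W}$
$\frac{1}{X{\left(-92,16 \right)} - -270} = \frac{1}{\sqrt{10 + 16} - -270} = \frac{1}{\sqrt{26} + 270} = \frac{1}{270 + \sqrt{26}}$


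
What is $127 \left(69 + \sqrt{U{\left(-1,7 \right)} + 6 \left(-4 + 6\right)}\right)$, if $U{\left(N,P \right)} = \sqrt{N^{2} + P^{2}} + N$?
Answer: $8763 + 127 \sqrt{11 + 5 \sqrt{2}} \approx 9302.9$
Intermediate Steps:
$U{\left(N,P \right)} = N + \sqrt{N^{2} + P^{2}}$
$127 \left(69 + \sqrt{U{\left(-1,7 \right)} + 6 \left(-4 + 6\right)}\right) = 127 \left(69 + \sqrt{\left(-1 + \sqrt{\left(-1\right)^{2} + 7^{2}}\right) + 6 \left(-4 + 6\right)}\right) = 127 \left(69 + \sqrt{\left(-1 + \sqrt{1 + 49}\right) + 6 \cdot 2}\right) = 127 \left(69 + \sqrt{\left(-1 + \sqrt{50}\right) + 12}\right) = 127 \left(69 + \sqrt{\left(-1 + 5 \sqrt{2}\right) + 12}\right) = 127 \left(69 + \sqrt{11 + 5 \sqrt{2}}\right) = 8763 + 127 \sqrt{11 + 5 \sqrt{2}}$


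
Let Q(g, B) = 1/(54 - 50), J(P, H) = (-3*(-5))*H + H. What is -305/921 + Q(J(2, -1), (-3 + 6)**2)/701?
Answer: -854299/2582484 ≈ -0.33081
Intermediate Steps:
J(P, H) = 16*H (J(P, H) = 15*H + H = 16*H)
Q(g, B) = 1/4
-305/921 + Q(J(2, -1), (-3 + 6)**2)/701 = -305/921 + (1/4)/701 = -305*1/921 + (1/4)*(1/701) = -305/921 + 1/2804 = -854299/2582484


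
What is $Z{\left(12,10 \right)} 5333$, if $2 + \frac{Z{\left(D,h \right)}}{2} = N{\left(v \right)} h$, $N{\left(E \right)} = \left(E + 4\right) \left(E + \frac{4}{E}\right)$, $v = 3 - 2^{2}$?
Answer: $-1621232$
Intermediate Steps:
$v = -1$ ($v = 3 - 4 = -1$)
$N{\left(E \right)} = \left(4 + E\right) \left(E + \frac{4}{E}\right)$
$Z{\left(D,h \right)} = -4 - 30 h$ ($Z{\left(D,h \right)} = -4 + 2 \left(4 + \left(-1\right)^{2} + 4 \left(-1\right) + \frac{16}{-1}\right) h = -4 + 2 \left(4 + 1 - 4 + 16 \left(-1\right)\right) h = -4 + 2 \left(4 + 1 - 4 - 16\right) h = -4 + 2 \left(- 15 h\right) = -4 - 30 h$)
$Z{\left(12,10 \right)} 5333 = \left(-4 - 300\right) 5333 = \left(-304\right) 5333 = -1621232$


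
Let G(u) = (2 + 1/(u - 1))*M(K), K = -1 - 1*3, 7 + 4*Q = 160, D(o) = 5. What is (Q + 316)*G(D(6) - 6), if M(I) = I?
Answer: -4251/2 ≈ -2125.5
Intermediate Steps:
Q = 153/4 (Q = -7/4 + (1/4)*160 = -7/4 + 40 = 153/4 ≈ 38.250)
K = -4 (K = -1 - 3 = -4)
G(u) = -8 - 4/(-1 + u) (G(u) = (2 + 1/(u - 1))*(-4) = (2 + 1/(-1 + u))*(-4) = -8 - 4/(-1 + u))
(Q + 316)*G(D(6) - 6) = (153/4 + 316)*(4*(1 - 2*(5 - 6))/(-1 + (5 - 6))) = 1417*(4*(1 - 2*(-1))/(-1 - 1))/4 = 1417*(4*(1 + 2)/(-2))/4 = 1417*(4*(-1/2)*3)/4 = (1417/4)*(-6) = -4251/2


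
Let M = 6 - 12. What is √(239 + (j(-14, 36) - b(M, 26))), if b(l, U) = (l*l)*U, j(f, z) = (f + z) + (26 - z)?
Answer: I*√685 ≈ 26.173*I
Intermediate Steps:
M = -6
j(f, z) = 26 + f
b(l, U) = U*l² (b(l, U) = l²*U = U*l²)
√(239 + (j(-14, 36) - b(M, 26))) = √(239 + ((26 - 14) - 26*(-6)²)) = √(239 + (12 - 26*36)) = √(239 + (12 - 1*936)) = √(239 + (12 - 936)) = √(239 - 924) = √(-685) = I*√685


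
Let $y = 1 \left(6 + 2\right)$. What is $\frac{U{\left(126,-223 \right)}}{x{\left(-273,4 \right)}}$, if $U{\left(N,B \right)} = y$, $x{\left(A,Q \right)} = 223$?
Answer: $\frac{8}{223} \approx 0.035874$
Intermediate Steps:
$y = 8$ ($y = 1 \cdot 8 = 8$)
$U{\left(N,B \right)} = 8$
$\frac{U{\left(126,-223 \right)}}{x{\left(-273,4 \right)}} = \frac{8}{223}$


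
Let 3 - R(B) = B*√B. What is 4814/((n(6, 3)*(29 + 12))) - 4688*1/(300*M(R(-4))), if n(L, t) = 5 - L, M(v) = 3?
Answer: -1131202/9225 ≈ -122.62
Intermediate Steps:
R(B) = 3 - B^(3/2) (R(B) = 3 - B*√B = 3 - B^(3/2))
4814/((n(6, 3)*(29 + 12))) - 4688*1/(300*M(R(-4))) = 4814/(((5 - 1*6)*(29 + 12))) - 4688/(-6*3*(-50)) = 4814/(((5 - 6)*41)) - 4688/((-18*(-50))) = 4814/((-1*41)) - 4688/900 = 4814/(-41) - 4688*1/900 = 4814*(-1/41) - 1172/225 = -4814/41 - 1172/225 = -1131202/9225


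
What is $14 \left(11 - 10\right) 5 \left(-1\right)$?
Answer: $-70$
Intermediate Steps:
$14 \left(11 - 10\right) 5 \left(-1\right) = 14 \left(11 - 10\right) \left(-5\right) = 14 \cdot 1 \left(-5\right) = 14 \left(-5\right) = -70$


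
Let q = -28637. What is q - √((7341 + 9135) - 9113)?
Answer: -28637 - √7363 ≈ -28723.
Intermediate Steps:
q - √((7341 + 9135) - 9113) = -28637 - √((7341 + 9135) - 9113) = -28637 - √(16476 - 9113) = -28637 - √7363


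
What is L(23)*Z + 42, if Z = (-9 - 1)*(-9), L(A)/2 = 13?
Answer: 2382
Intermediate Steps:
L(A) = 26 (L(A) = 2*13 = 26)
Z = 90 (Z = -10*(-9) = 90)
L(23)*Z + 42 = 26*90 + 42 = 2340 + 42 = 2382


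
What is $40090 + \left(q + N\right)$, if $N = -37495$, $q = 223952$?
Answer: $226547$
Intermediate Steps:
$40090 + \left(q + N\right) = 40090 + \left(223952 - 37495\right) = 40090 + 186457 = 226547$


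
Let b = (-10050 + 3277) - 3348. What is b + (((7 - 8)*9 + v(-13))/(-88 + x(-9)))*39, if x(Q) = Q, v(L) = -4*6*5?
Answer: -976706/97 ≈ -10069.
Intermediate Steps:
v(L) = -120 (v(L) = -24*5 = -120)
b = -10121 (b = -6773 - 3348 = -10121)
b + (((7 - 8)*9 + v(-13))/(-88 + x(-9)))*39 = -10121 + (((7 - 8)*9 - 120)/(-88 - 9))*39 = -10121 + ((-1*9 - 120)/(-97))*39 = -10121 + ((-9 - 120)*(-1/97))*39 = -10121 - 129*(-1/97)*39 = -10121 + (129/97)*39 = -10121 + 5031/97 = -976706/97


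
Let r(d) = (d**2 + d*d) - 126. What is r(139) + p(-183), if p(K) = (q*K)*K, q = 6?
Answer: 239450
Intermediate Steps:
r(d) = -126 + 2*d**2 (r(d) = (d**2 + d**2) - 126 = 2*d**2 - 126 = -126 + 2*d**2)
p(K) = 6*K**2 (p(K) = (6*K)*K = 6*K**2)
r(139) + p(-183) = (-126 + 2*139**2) + 6*(-183)**2 = (-126 + 2*19321) + 6*33489 = (-126 + 38642) + 200934 = 38516 + 200934 = 239450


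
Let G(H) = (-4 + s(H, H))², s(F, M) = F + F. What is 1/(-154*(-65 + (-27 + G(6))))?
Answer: 1/4312 ≈ 0.00023191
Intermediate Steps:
s(F, M) = 2*F
G(H) = (-4 + 2*H)²
1/(-154*(-65 + (-27 + G(6)))) = 1/(-154*(-65 + (-27 + 4*(-2 + 6)²))) = 1/(-154*(-65 + (-27 + 4*4²))) = 1/(-154*(-65 + (-27 + 4*16))) = 1/(-154*(-65 + (-27 + 64))) = 1/(-154*(-65 + 37)) = 1/(-154*(-28)) = 1/4312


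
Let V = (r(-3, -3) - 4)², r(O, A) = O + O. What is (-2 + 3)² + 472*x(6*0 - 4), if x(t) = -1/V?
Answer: -93/25 ≈ -3.7200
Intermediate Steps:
r(O, A) = 2*O
V = 100 (V = (2*(-3) - 4)² = (-6 - 4)² = (-10)² = 100)
x(t) = -1/100
(-2 + 3)² + 472*x(6*0 - 4) = (-2 + 3)² + 472*(-1/100) = 1² - 118/25 = 1 - 118/25 = -93/25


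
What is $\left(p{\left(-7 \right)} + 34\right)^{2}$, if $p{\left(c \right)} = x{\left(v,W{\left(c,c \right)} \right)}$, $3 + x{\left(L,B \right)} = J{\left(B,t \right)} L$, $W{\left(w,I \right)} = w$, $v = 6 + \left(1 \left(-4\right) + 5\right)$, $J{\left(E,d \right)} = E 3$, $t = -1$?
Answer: $13456$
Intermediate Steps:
$J{\left(E,d \right)} = 3 E$
$v = 7$ ($v = 6 + \left(-4 + 5\right) = 6 + 1 = 7$)
$x{\left(L,B \right)} = -3 + 3 B L$
$p{\left(c \right)} = -3 + 21 c$ ($p{\left(c \right)} = -3 + 3 c 7 = -3 + 21 c$)
$\left(p{\left(-7 \right)} + 34\right)^{2} = \left(\left(-3 + 21 \left(-7\right)\right) + 34\right)^{2} = \left(\left(-3 - 147\right) + 34\right)^{2} = \left(-150 + 34\right)^{2} = \left(-116\right)^{2} = 13456$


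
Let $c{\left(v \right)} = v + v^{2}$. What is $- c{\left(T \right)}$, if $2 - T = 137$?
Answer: $-18090$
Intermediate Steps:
$T = -135$ ($T = 2 - 137 = -135$)
$- c{\left(T \right)} = - \left(-135\right) \left(1 - 135\right) = - \left(-135\right) \left(-134\right) = \left(-1\right) 18090 = -18090$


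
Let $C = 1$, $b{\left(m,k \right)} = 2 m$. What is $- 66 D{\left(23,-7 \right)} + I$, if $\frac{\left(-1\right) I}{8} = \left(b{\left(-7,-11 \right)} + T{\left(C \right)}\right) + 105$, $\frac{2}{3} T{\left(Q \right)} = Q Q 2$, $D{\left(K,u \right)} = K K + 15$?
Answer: $-36656$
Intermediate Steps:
$D{\left(K,u \right)} = 15 + K^{2}$ ($D{\left(K,u \right)} = K^{2} + 15 = 15 + K^{2}$)
$T{\left(Q \right)} = 3 Q^{2}$ ($T{\left(Q \right)} = \frac{3 Q Q 2}{2} = \frac{3 Q^{2} \cdot 2}{2} = \frac{3 \cdot 2 Q^{2}}{2} = 3 Q^{2}$)
$I = -752$ ($I = - 8 \left(\left(2 \left(-7\right) + 3 \cdot 1^{2}\right) + 105\right) = - 8 \left(\left(-14 + 3 \cdot 1\right) + 105\right) = - 8 \left(\left(-14 + 3\right) + 105\right) = - 8 \left(-11 + 105\right) = \left(-8\right) 94 = -752$)
$- 66 D{\left(23,-7 \right)} + I = - 66 \left(15 + 23^{2}\right) - 752 = - 66 \left(15 + 529\right) - 752 = \left(-66\right) 544 - 752 = -35904 - 752 = -36656$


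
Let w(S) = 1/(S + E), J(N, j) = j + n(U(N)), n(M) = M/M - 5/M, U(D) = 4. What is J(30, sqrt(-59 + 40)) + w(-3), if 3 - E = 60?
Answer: -4/15 + I*sqrt(19) ≈ -0.26667 + 4.3589*I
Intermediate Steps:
E = -57 (E = 3 - 1*60 = 3 - 60 = -57)
n(M) = 1 - 5/M
J(N, j) = -1/4 + j (J(N, j) = j + (-5 + 4)/4 = j + (1/4)*(-1) = j - 1/4 = -1/4 + j)
w(S) = 1/(-57 + S) (w(S) = 1/(S - 57) = 1/(-57 + S))
J(30, sqrt(-59 + 40)) + w(-3) = (-1/4 + sqrt(-59 + 40)) + 1/(-57 - 3) = (-1/4 + sqrt(-19)) + 1/(-60) = (-1/4 + I*sqrt(19)) - 1/60 = -4/15 + I*sqrt(19)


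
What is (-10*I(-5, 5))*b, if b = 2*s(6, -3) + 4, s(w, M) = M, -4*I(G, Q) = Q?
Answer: -25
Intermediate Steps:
I(G, Q) = -Q/4
b = -2 (b = 2*(-3) + 4 = -6 + 4 = -2)
(-10*I(-5, 5))*b = -(-5)*5/2*(-2) = -10*(-5/4)*(-2) = (25/2)*(-2) = -25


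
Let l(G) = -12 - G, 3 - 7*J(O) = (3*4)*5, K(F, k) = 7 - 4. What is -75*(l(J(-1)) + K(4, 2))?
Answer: 450/7 ≈ 64.286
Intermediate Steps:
K(F, k) = 3
J(O) = -57/7 (J(O) = 3/7 - 3*4*5/7 = 3/7 - 12*5/7 = 3/7 - 1/7*60 = 3/7 - 60/7 = -57/7)
-75*(l(J(-1)) + K(4, 2)) = -75*((-12 - 1*(-57/7)) + 3) = -75*((-12 + 57/7) + 3) = -75*(-27/7 + 3) = -75*(-6/7) = 450/7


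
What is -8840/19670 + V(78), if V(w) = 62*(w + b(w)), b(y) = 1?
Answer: 9633482/1967 ≈ 4897.5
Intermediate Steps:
V(w) = 62 + 62*w (V(w) = 62*(w + 1) = 62*(1 + w) = 62 + 62*w)
-8840/19670 + V(78) = -8840/19670 + (62 + 62*78) = -8840*1/19670 + (62 + 4836) = -884/1967 + 4898 = 9633482/1967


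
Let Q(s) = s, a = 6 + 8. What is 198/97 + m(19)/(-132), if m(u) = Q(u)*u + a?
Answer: -3413/4268 ≈ -0.79967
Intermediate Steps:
a = 14
m(u) = 14 + u**2 (m(u) = u*u + 14 = u**2 + 14 = 14 + u**2)
198/97 + m(19)/(-132) = 198/97 + (14 + 19**2)/(-132) = 198*(1/97) + (14 + 361)*(-1/132) = 198/97 + 375*(-1/132) = 198/97 - 125/44 = -3413/4268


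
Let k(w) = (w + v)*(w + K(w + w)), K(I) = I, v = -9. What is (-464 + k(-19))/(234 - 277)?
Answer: -1132/43 ≈ -26.326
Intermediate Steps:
k(w) = 3*w*(-9 + w) (k(w) = (w - 9)*(w + (w + w)) = (-9 + w)*(w + 2*w) = (-9 + w)*(3*w) = 3*w*(-9 + w))
(-464 + k(-19))/(234 - 277) = (-464 + 3*(-19)*(-9 - 19))/(234 - 277) = (-464 + 3*(-19)*(-28))/(-43) = (-464 + 1596)*(-1/43) = 1132*(-1/43) = -1132/43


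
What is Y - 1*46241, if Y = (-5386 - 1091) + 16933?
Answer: -35785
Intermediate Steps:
Y = 10456 (Y = -6477 + 16933 = 10456)
Y - 1*46241 = 10456 - 1*46241 = 10456 - 46241 = -35785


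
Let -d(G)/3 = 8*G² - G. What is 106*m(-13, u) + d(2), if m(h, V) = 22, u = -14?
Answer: 2242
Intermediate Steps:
d(G) = -24*G² + 3*G (d(G) = -3*(8*G² - G) = -3*(-G + 8*G²) = -24*G² + 3*G)
106*m(-13, u) + d(2) = 106*22 + 3*2*(1 - 8*2) = 2332 + 3*2*(1 - 16) = 2332 + 3*2*(-15) = 2332 - 90 = 2242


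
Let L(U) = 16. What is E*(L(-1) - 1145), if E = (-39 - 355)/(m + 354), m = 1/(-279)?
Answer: 124106454/98765 ≈ 1256.6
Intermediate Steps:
m = -1/279 ≈ -0.0035842
E = -109926/98765 (E = (-39 - 355)/(-1/279 + 354) = -394/98765/279 = -394*279/98765 = -109926/98765 ≈ -1.1130)
E*(L(-1) - 1145) = -109926*(16 - 1145)/98765 = -109926/98765*(-1129) = 124106454/98765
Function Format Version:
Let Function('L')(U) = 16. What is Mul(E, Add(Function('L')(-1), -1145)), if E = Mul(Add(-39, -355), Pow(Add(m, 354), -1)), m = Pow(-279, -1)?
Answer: Rational(124106454, 98765) ≈ 1256.6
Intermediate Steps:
m = Rational(-1, 279) ≈ -0.0035842
E = Rational(-109926, 98765) (E = Mul(Add(-39, -355), Pow(Add(Rational(-1, 279), 354), -1)) = Mul(-394, Pow(Rational(98765, 279), -1)) = Mul(-394, Rational(279, 98765)) = Rational(-109926, 98765) ≈ -1.1130)
Mul(E, Add(Function('L')(-1), -1145)) = Mul(Rational(-109926, 98765), Add(16, -1145)) = Mul(Rational(-109926, 98765), -1129) = Rational(124106454, 98765)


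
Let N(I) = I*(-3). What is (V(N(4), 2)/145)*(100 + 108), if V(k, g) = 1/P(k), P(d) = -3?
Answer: -208/435 ≈ -0.47816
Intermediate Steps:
N(I) = -3*I
V(k, g) = -1/3 (V(k, g) = 1/(-3) = -1/3)
(V(N(4), 2)/145)*(100 + 108) = (-1/3/145)*(100 + 108) = -1/3*1/145*208 = -1/435*208 = -208/435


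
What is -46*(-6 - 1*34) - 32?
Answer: 1808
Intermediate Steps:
-46*(-6 - 1*34) - 32 = -46*(-6 - 34) - 32 = -46*(-40) - 32 = 1840 - 32 = 1808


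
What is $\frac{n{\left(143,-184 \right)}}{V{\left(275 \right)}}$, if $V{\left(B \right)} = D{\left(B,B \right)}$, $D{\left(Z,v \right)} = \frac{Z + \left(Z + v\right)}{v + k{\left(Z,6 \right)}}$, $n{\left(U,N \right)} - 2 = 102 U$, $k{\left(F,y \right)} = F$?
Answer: $\frac{29176}{3} \approx 9725.3$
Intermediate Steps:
$n{\left(U,N \right)} = 2 + 102 U$
$D{\left(Z,v \right)} = \frac{v + 2 Z}{Z + v}$ ($D{\left(Z,v \right)} = \frac{Z + \left(Z + v\right)}{v + Z} = \frac{v + 2 Z}{Z + v}$)
$V{\left(B \right)} = \frac{3}{2}$ ($V{\left(B \right)} = \frac{B + 2 B}{B + B} = \frac{3 B}{2 B} = \frac{1}{2 B} 3 B = \frac{3}{2}$)
$\frac{n{\left(143,-184 \right)}}{V{\left(275 \right)}} = \frac{2 + 102 \cdot 143}{\frac{3}{2}} = \left(2 + 14586\right) \frac{2}{3} = 14588 \cdot \frac{2}{3} = \frac{29176}{3}$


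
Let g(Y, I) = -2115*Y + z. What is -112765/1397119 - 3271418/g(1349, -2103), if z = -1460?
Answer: 4248661839567/3988208911805 ≈ 1.0653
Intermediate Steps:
g(Y, I) = -1460 - 2115*Y (g(Y, I) = -2115*Y - 1460 = -1460 - 2115*Y)
-112765/1397119 - 3271418/g(1349, -2103) = -112765/1397119 - 3271418/(-1460 - 2115*1349) = -112765*1/1397119 - 3271418/(-1460 - 2853135) = -112765/1397119 - 3271418/(-2854595) = -112765/1397119 - 3271418*(-1/2854595) = -112765/1397119 + 3271418/2854595 = 4248661839567/3988208911805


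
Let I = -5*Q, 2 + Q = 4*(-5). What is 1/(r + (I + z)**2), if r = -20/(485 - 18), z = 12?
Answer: 467/6950808 ≈ 6.7186e-5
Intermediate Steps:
Q = -22 (Q = -2 + 4*(-5) = -2 - 20 = -22)
I = 110 (I = -5*(-22) = 110)
r = -20/467 ≈ -0.042827
1/(r + (I + z)**2) = 1/(-20/467 + (110 + 12)**2) = 1/(-20/467 + 122**2) = 1/(-20/467 + 14884) = 1/(6950808/467) = 467/6950808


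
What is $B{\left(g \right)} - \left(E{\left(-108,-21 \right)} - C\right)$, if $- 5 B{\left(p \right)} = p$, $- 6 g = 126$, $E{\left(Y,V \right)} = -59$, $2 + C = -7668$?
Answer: $- \frac{38034}{5} \approx -7606.8$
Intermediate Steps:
$C = -7670$ ($C = -2 - 7668 = -7670$)
$g = -21$ ($g = \left(- \frac{1}{6}\right) 126 = -21$)
$B{\left(p \right)} = - \frac{p}{5}$
$B{\left(g \right)} - \left(E{\left(-108,-21 \right)} - C\right) = \left(- \frac{1}{5}\right) \left(-21\right) - \left(-59 - -7670\right) = \frac{21}{5} - \left(-59 + 7670\right) = \frac{21}{5} - 7611 = - \frac{38034}{5}$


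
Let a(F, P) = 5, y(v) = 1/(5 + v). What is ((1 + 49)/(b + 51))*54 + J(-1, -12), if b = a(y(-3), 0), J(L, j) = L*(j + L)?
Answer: 857/14 ≈ 61.214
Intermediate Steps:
J(L, j) = L*(L + j)
b = 5
((1 + 49)/(b + 51))*54 + J(-1, -12) = ((1 + 49)/(5 + 51))*54 - (-1 - 12) = (50/56)*54 - 1*(-13) = (50*(1/56))*54 + 13 = (25/28)*54 + 13 = 675/14 + 13 = 857/14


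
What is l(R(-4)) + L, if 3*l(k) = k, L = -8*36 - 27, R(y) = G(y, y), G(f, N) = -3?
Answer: -316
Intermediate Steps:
R(y) = -3
L = -315 (L = -288 - 27 = -315)
l(k) = k/3
l(R(-4)) + L = (⅓)*(-3) - 315 = -1 - 315 = -316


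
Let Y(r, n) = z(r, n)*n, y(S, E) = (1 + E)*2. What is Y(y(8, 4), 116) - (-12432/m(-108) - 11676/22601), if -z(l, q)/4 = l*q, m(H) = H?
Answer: -109506169712/203409 ≈ -5.3836e+5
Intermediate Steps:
y(S, E) = 2 + 2*E
z(l, q) = -4*l*q
Y(r, n) = -4*r*n² (Y(r, n) = (-4*r*n)*n = (-4*n*r)*n = -4*r*n²)
Y(y(8, 4), 116) - (-12432/m(-108) - 11676/22601) = -4*(2 + 2*4)*116² - (-12432/(-108) - 11676/22601) = -4*(2 + 8)*13456 - (-12432*(-1/108) - 11676*1/22601) = -4*10*13456 - (1036/9 - 11676/22601) = -538240 - 1*23309552/203409 = -538240 - 23309552/203409 = -109506169712/203409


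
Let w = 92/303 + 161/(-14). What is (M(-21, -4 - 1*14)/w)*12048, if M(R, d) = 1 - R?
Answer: -160623936/6785 ≈ -23673.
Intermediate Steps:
w = -6785/606 (w = 92*(1/303) + 161*(-1/14) = 92/303 - 23/2 = -6785/606 ≈ -11.196)
(M(-21, -4 - 1*14)/w)*12048 = ((1 - 1*(-21))/(-6785/606))*12048 = ((1 + 21)*(-606/6785))*12048 = (22*(-606/6785))*12048 = -13332/6785*12048 = -160623936/6785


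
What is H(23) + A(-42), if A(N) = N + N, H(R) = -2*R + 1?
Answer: -129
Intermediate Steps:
H(R) = 1 - 2*R
A(N) = 2*N
H(23) + A(-42) = (1 - 2*23) + 2*(-42) = (1 - 46) - 84 = -45 - 84 = -129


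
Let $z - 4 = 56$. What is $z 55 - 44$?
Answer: $3256$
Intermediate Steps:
$z = 60$ ($z = 4 + 56 = 60$)
$z 55 - 44 = 60 \cdot 55 - 44 = 3300 - 44 = 3256$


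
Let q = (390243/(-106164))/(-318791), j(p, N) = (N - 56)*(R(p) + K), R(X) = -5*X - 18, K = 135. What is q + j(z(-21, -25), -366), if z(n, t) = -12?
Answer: -842651091942071/11281375908 ≈ -74694.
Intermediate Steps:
R(X) = -18 - 5*X
j(p, N) = (-56 + N)*(117 - 5*p) (j(p, N) = (N - 56)*((-18 - 5*p) + 135) = (-56 + N)*(117 - 5*p))
q = 130081/11281375908 (q = (390243*(-1/106164))*(-1/318791) = -130081/35388*(-1/318791) = 130081/11281375908 ≈ 1.1531e-5)
q + j(z(-21, -25), -366) = 130081/11281375908 + (-6552 + 117*(-366) + 280*(-12) - 5*(-366)*(-12)) = 130081/11281375908 + (-6552 - 42822 - 3360 - 21960) = 130081/11281375908 - 74694 = -842651091942071/11281375908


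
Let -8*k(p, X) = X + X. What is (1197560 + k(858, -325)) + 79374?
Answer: 5108061/4 ≈ 1.2770e+6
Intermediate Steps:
k(p, X) = -X/4 (k(p, X) = -(X + X)/8 = -X/4)
(1197560 + k(858, -325)) + 79374 = (1197560 - 1/4*(-325)) + 79374 = (1197560 + 325/4) + 79374 = 4790565/4 + 79374 = 5108061/4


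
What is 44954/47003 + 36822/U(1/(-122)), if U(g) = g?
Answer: -211150779898/47003 ≈ -4.4923e+6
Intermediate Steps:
44954/47003 + 36822/U(1/(-122)) = 44954/47003 + 36822/(1/(-122)) = 44954*(1/47003) + 36822/(-1/122) = 44954/47003 + 36822*(-122) = 44954/47003 - 4492284 = -211150779898/47003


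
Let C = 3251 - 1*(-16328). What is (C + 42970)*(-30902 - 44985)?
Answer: -4746655963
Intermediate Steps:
C = 19579 (C = 3251 + 16328 = 19579)
(C + 42970)*(-30902 - 44985) = (19579 + 42970)*(-30902 - 44985) = 62549*(-75887) = -4746655963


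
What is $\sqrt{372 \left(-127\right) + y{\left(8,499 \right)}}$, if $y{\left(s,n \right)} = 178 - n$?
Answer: $3 i \sqrt{5285} \approx 218.09 i$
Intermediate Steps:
$\sqrt{372 \left(-127\right) + y{\left(8,499 \right)}} = \sqrt{372 \left(-127\right) + \left(178 - 499\right)} = \sqrt{-47244 + \left(178 - 499\right)} = \sqrt{-47244 - 321} = \sqrt{-47565} = 3 i \sqrt{5285}$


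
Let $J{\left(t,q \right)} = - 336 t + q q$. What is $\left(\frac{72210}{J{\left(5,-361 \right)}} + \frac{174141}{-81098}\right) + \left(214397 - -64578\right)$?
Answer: $\frac{2910397902440749}{10432527818} \approx 2.7897 \cdot 10^{5}$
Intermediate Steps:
$J{\left(t,q \right)} = q^{2} - 336 t$ ($J{\left(t,q \right)} = - 336 t + q^{2} = q^{2} - 336 t$)
$\left(\frac{72210}{J{\left(5,-361 \right)}} + \frac{174141}{-81098}\right) + \left(214397 - -64578\right) = \left(\frac{72210}{\left(-361\right)^{2} - 1680} + \frac{174141}{-81098}\right) + \left(214397 - -64578\right) = \left(\frac{72210}{130321 - 1680} + 174141 \left(- \frac{1}{81098}\right)\right) + \left(214397 + 64578\right) = \left(\frac{72210}{128641} - \frac{174141}{81098}\right) + 278975 = - \frac{16545585801}{10432527818} + 278975 = \frac{2910397902440749}{10432527818}$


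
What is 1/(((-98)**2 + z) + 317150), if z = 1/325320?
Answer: 325320/106299611281 ≈ 3.0604e-6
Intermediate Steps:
z = 1/325320 ≈ 3.0739e-6
1/(((-98)**2 + z) + 317150) = 1/(((-98)**2 + 1/325320) + 317150) = 1/((9604 + 1/325320) + 317150) = 1/(3124373281/325320 + 317150) = 1/(106299611281/325320) = 325320/106299611281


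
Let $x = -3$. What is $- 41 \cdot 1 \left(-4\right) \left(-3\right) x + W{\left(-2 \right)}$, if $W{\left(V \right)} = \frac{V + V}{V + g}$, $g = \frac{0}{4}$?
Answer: $1478$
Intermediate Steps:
$g = 0$ ($g = 0 \cdot \frac{1}{4} = 0$)
$W{\left(V \right)} = 2$ ($W{\left(V \right)} = \frac{V + V}{V + 0} = \frac{2 V}{V} = 2$)
$- 41 \cdot 1 \left(-4\right) \left(-3\right) x + W{\left(-2 \right)} = - 41 \cdot 1 \left(-4\right) \left(-3\right) \left(-3\right) + 2 = - 41 \left(-4\right) \left(-3\right) \left(-3\right) + 2 = - 41 \cdot 12 \left(-3\right) + 2 = \left(-41\right) \left(-36\right) + 2 = 1476 + 2 = 1478$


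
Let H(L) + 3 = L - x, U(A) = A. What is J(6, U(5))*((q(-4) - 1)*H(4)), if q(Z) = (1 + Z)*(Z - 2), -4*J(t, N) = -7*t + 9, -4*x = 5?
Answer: 5049/16 ≈ 315.56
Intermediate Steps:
x = -5/4 (x = -¼*5 = -5/4 ≈ -1.2500)
J(t, N) = -9/4 + 7*t/4 (J(t, N) = -(-7*t + 9)/4 = -(9 - 7*t)/4 = -9/4 + 7*t/4)
H(L) = -7/4 + L (H(L) = -3 + (L - 1*(-5/4)) = -3 + (L + 5/4) = -3 + (5/4 + L) = -7/4 + L)
q(Z) = (1 + Z)*(-2 + Z)
J(6, U(5))*((q(-4) - 1)*H(4)) = (-9/4 + (7/4)*6)*(((-2 + (-4)² - 1*(-4)) - 1)*(-7/4 + 4)) = (-9/4 + 21/2)*(((-2 + 16 + 4) - 1)*(9/4)) = 33*((18 - 1)*(9/4))/4 = 33*(17*(9/4))/4 = (33/4)*(153/4) = 5049/16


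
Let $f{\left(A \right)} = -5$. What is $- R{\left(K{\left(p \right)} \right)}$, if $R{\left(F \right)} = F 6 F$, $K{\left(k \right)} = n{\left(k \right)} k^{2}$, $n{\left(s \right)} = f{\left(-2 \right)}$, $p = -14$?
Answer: $-5762400$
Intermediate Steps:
$n{\left(s \right)} = -5$
$K{\left(k \right)} = - 5 k^{2}$
$R{\left(F \right)} = 6 F^{2}$ ($R{\left(F \right)} = 6 F F = 6 F^{2}$)
$- R{\left(K{\left(p \right)} \right)} = - 6 \left(- 5 \left(-14\right)^{2}\right)^{2} = - 6 \left(\left(-5\right) 196\right)^{2} = - 6 \left(-980\right)^{2} = - 6 \cdot 960400 = \left(-1\right) 5762400 = -5762400$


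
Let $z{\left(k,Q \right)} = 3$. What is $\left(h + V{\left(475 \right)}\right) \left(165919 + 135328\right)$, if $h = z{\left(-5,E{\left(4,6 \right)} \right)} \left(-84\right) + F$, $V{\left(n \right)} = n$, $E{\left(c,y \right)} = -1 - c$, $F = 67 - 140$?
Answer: $45187050$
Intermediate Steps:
$F = -73$ ($F = 67 - 140 = -73$)
$h = -325$ ($h = 3 \left(-84\right) - 73 = -252 - 73 = -325$)
$\left(h + V{\left(475 \right)}\right) \left(165919 + 135328\right) = \left(-325 + 475\right) \left(165919 + 135328\right) = 150 \cdot 301247 = 45187050$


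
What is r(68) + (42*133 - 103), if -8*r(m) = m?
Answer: 10949/2 ≈ 5474.5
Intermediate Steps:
r(m) = -m/8
r(68) + (42*133 - 103) = -1/8*68 + (42*133 - 103) = -17/2 + (5586 - 103) = -17/2 + 5483 = 10949/2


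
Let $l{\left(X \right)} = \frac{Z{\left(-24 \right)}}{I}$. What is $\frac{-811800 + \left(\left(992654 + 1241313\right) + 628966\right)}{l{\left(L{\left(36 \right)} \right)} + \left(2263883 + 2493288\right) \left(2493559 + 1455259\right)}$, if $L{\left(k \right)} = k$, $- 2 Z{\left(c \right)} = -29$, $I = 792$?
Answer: $\frac{3248994672}{29755760718622781} \approx 1.0919 \cdot 10^{-7}$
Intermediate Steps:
$Z{\left(c \right)} = \frac{29}{2}$ ($Z{\left(c \right)} = \left(- \frac{1}{2}\right) \left(-29\right) = \frac{29}{2}$)
$l{\left(X \right)} = \frac{29}{1584}$ ($l{\left(X \right)} = \frac{29}{2 \cdot 792} = \frac{29}{2} \cdot \frac{1}{792} = \frac{29}{1584}$)
$\frac{-811800 + \left(\left(992654 + 1241313\right) + 628966\right)}{l{\left(L{\left(36 \right)} \right)} + \left(2263883 + 2493288\right) \left(2493559 + 1455259\right)} = \frac{-811800 + \left(\left(992654 + 1241313\right) + 628966\right)}{\frac{29}{1584} + \left(2263883 + 2493288\right) \left(2493559 + 1455259\right)} = \frac{-811800 + \left(2233967 + 628966\right)}{\frac{29}{1584} + 4757171 \cdot 3948818} = \frac{-811800 + 2862933}{\frac{29}{1584} + 18785202473878} = \frac{2051133}{\frac{29755760718622781}{1584}} = 2051133 \cdot \frac{1584}{29755760718622781} = \frac{3248994672}{29755760718622781}$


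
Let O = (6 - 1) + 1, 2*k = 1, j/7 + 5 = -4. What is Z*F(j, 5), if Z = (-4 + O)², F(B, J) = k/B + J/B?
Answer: -22/63 ≈ -0.34921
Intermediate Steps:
j = -63 (j = -35 + 7*(-4) = -35 - 28 = -63)
k = ½ (k = (½)*1 = ½ ≈ 0.50000)
F(B, J) = 1/(2*B) + J/B
O = 6 (O = 5 + 1 = 6)
Z = 4 (Z = (-4 + 6)² = 2² = 4)
Z*F(j, 5) = 4*((½ + 5)/(-63)) = 4*(-1/63*11/2) = 4*(-11/126) = -22/63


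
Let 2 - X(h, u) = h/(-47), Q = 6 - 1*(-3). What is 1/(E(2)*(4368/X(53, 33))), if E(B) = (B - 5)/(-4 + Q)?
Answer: -35/29328 ≈ -0.0011934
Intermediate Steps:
Q = 9 (Q = 6 + 3 = 9)
X(h, u) = 2 + h/47 (X(h, u) = 2 - h/(-47) = 2 - h*(-1)/47 = 2 - (-1)*h/47 = 2 + h/47)
E(B) = -1 + B/5 (E(B) = (B - 5)/(-4 + 9) = (-5 + B)/5 = (-5 + B)*(⅕) = -1 + B/5)
1/(E(2)*(4368/X(53, 33))) = 1/((-1 + (⅕)*2)*(4368/(2 + (1/47)*53))) = 1/((-1 + ⅖)*(4368/(2 + 53/47))) = 1/(-13104/(5*147/47)) = 1/(-13104*47/(5*147)) = 1/(-⅗*9776/7) = 1/(-29328/35) = -35/29328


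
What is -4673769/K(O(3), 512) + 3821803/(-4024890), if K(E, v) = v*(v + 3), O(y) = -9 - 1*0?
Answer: -396382782509/21225659904 ≈ -18.675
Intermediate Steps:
O(y) = -9 (O(y) = -9 + 0 = -9)
K(E, v) = v*(3 + v)
-4673769/K(O(3), 512) + 3821803/(-4024890) = -4673769*1/(512*(3 + 512)) + 3821803/(-4024890) = -4673769/(512*515) + 3821803*(-1/4024890) = -4673769/263680 - 3821803/4024890 = -396382782509/21225659904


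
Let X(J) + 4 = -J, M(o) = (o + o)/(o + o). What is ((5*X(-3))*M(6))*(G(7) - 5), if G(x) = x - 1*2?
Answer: 0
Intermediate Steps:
G(x) = -2 + x (G(x) = x - 2 = -2 + x)
M(o) = 1 (M(o) = (2*o)/((2*o)) = (2*o)*(1/(2*o)) = 1)
X(J) = -4 - J
((5*X(-3))*M(6))*(G(7) - 5) = ((5*(-4 - 1*(-3)))*1)*((-2 + 7) - 5) = ((5*(-4 + 3))*1)*(5 - 5) = ((5*(-1))*1)*0 = -5*1*0 = -5*0 = 0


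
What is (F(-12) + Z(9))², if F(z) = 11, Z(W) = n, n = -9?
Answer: 4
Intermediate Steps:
Z(W) = -9
(F(-12) + Z(9))² = (11 - 9)² = 2² = 4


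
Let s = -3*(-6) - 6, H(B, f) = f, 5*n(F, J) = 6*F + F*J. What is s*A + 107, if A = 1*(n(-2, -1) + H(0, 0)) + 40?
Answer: 563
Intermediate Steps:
n(F, J) = 6*F/5 + F*J/5 (n(F, J) = (6*F + F*J)/5 = 6*F/5 + F*J/5)
s = 12 (s = 18 - 6 = 12)
A = 38 (A = 1*((1/5)*(-2)*(6 - 1) + 0) + 40 = 1*((1/5)*(-2)*5 + 0) + 40 = 1*(-2 + 0) + 40 = 1*(-2) + 40 = -2 + 40 = 38)
s*A + 107 = 12*38 + 107 = 456 + 107 = 563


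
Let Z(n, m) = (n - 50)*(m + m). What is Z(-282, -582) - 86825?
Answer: 299623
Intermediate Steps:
Z(n, m) = 2*m*(-50 + n) (Z(n, m) = (-50 + n)*(2*m) = 2*m*(-50 + n))
Z(-282, -582) - 86825 = 2*(-582)*(-50 - 282) - 86825 = 2*(-582)*(-332) - 86825 = 386448 - 86825 = 299623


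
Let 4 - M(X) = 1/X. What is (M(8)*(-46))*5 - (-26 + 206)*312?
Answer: -228205/4 ≈ -57051.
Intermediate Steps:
M(X) = 4 - 1/X
(M(8)*(-46))*5 - (-26 + 206)*312 = ((4 - 1/8)*(-46))*5 - (-26 + 206)*312 = ((4 - 1*1/8)*(-46))*5 - 180*312 = ((4 - 1/8)*(-46))*5 - 1*56160 = ((31/8)*(-46))*5 - 56160 = -713/4*5 - 56160 = -3565/4 - 56160 = -228205/4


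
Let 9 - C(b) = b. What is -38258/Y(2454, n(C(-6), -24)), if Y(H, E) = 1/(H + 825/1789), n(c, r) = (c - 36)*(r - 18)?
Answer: -167992063998/1789 ≈ -9.3903e+7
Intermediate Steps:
C(b) = 9 - b
n(c, r) = (-36 + c)*(-18 + r)
Y(H, E) = 1/(825/1789 + H) (Y(H, E) = 1/(H + 825*(1/1789)) = 1/(H + 825/1789) = 1/(825/1789 + H))
-38258/Y(2454, n(C(-6), -24)) = -38258/(1789/(825 + 1789*2454)) = -38258/(1789/(825 + 4390206)) = -38258/(1789/4391031) = -38258/(1789*(1/4391031)) = -38258/1789/4391031 = -38258*4391031/1789 = -167992063998/1789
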